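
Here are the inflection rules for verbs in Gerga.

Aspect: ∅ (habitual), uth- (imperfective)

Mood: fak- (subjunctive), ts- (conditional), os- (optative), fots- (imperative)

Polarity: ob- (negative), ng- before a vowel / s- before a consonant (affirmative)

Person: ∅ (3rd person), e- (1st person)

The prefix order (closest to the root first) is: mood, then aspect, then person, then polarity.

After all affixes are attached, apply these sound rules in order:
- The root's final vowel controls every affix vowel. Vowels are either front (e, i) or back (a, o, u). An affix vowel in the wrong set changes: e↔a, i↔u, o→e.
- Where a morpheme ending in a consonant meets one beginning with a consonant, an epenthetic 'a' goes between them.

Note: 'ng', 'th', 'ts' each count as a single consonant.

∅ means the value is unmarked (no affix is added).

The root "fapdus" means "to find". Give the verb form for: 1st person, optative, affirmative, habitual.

Attach mood optative os- → osfapdus.
aspect = habitual: zero marking, form stays osfapdus.
Attach person 1st person e- → eosfapdus.
Attach polarity affirmative ng- (before vowel 'e') → ngeosfapdus.
Apply vowel harmony: ngeosfapdus → ngaosfapdus.
Apply epenthesis: ngaosfapdus → ngaosafapdus.

ngaosafapdus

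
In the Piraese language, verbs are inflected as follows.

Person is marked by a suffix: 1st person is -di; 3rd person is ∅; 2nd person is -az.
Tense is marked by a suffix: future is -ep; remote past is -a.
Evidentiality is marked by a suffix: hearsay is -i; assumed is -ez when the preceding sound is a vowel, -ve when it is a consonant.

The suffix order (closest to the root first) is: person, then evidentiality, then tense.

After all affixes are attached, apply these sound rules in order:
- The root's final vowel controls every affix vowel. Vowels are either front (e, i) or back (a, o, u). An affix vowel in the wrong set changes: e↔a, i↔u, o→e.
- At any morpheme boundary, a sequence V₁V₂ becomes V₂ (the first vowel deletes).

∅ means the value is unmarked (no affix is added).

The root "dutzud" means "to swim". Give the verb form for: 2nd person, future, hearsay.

dutzudazap

Attach person 2nd person -az → dutzudaz.
Attach evidentiality hearsay -i → dutzudazi.
Attach tense future -ep → dutzudaziep.
Apply vowel harmony: dutzudaziep → dutzudazuap.
Apply vowel deletion: dutzudazuap → dutzudazap.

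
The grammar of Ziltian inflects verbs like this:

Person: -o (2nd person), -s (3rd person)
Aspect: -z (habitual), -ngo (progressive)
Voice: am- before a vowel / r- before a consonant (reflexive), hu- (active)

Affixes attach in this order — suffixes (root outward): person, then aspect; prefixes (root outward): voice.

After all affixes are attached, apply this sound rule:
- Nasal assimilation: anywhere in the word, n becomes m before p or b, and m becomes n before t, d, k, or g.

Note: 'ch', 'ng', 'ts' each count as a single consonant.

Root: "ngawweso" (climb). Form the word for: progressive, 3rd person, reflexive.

rngawwesosngo

Attach person 3rd person -s → ngawwesos.
Attach voice reflexive r- (before consonant 'ng') → rngawwesos.
Attach aspect progressive -ngo → rngawwesosngo.
Nasal assimilation: no change.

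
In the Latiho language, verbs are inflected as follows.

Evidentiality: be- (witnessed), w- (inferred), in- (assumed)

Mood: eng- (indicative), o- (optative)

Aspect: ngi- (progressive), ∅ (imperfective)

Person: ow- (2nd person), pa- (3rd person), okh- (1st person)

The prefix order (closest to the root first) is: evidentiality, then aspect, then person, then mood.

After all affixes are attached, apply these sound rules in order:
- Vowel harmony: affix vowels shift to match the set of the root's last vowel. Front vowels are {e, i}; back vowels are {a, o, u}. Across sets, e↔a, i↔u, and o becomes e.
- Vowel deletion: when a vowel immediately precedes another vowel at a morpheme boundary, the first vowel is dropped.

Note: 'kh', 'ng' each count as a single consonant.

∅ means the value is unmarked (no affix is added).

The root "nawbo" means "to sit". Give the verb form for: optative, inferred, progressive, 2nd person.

Attach evidentiality inferred w- → wnawbo.
Attach aspect progressive ngi- → ngiwnawbo.
Attach person 2nd person ow- → owngiwnawbo.
Attach mood optative o- → oowngiwnawbo.
Apply vowel harmony: oowngiwnawbo → oownguwnawbo.
Apply vowel deletion: oownguwnawbo → ownguwnawbo.

ownguwnawbo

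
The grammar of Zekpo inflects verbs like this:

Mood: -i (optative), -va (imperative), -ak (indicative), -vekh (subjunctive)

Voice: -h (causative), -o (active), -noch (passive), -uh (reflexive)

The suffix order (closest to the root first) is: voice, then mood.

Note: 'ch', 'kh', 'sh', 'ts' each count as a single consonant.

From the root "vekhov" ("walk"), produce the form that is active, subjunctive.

vekhovovekh

Attach voice active -o → vekhovo.
Attach mood subjunctive -vekh → vekhovovekh.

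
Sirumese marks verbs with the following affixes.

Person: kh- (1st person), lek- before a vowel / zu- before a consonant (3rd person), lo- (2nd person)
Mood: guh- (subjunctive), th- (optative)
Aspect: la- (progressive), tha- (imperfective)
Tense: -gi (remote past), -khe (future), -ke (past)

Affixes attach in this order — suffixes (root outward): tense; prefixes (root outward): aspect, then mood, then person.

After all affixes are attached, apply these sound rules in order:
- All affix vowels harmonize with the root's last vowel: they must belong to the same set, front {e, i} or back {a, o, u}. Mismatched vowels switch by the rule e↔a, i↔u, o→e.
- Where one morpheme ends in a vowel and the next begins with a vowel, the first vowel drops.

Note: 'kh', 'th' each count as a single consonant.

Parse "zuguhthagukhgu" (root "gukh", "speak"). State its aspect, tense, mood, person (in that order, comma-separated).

imperfective, remote past, subjunctive, 3rd person

Segment: zu-guh-tha-gukh-gi.
aspect: tha- → imperfective.
tense: -gi → remote past.
mood: guh- → subjunctive.
person: lek/zu- → 3rd person.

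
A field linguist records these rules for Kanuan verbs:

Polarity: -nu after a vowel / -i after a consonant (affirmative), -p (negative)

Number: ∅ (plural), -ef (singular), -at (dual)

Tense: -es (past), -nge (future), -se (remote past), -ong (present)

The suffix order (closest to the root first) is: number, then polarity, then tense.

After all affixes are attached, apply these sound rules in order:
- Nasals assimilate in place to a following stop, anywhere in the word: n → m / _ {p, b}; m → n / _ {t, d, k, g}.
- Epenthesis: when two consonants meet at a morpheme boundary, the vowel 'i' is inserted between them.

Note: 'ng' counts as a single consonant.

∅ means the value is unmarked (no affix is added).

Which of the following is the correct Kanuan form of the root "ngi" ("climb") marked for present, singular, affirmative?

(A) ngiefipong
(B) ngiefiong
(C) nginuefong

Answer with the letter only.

Attach number singular -ef → ngief.
Attach polarity affirmative -i (after consonant 'f') → ngiefi.
Attach tense present -ong → ngiefiong.
Nasal assimilation: no change.
Epenthesis: no change.
So the correct form is ngiefiong, option (B).
(A) ngiefipong is wrong: it uses negative instead of affirmative for polarity.
(C) nginuefong is wrong: it has the affixes in the wrong order.

B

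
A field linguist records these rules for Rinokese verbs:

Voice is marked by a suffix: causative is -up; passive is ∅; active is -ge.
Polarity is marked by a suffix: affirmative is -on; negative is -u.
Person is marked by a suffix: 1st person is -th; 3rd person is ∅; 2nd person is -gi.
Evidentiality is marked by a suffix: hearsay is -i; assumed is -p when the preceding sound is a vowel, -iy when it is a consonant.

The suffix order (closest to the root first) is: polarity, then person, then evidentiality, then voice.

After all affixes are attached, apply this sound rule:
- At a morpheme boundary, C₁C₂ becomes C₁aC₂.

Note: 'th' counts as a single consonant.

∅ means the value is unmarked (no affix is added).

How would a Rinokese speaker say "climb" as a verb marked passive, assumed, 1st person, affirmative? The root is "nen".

Attach polarity affirmative -on → nenon.
Attach person 1st person -th → nenonth.
Attach evidentiality assumed -iy (after consonant 'th') → nenonthiy.
voice = passive: zero marking, form stays nenonthiy.
Apply epenthesis: nenonthiy → nenonathiy.

nenonathiy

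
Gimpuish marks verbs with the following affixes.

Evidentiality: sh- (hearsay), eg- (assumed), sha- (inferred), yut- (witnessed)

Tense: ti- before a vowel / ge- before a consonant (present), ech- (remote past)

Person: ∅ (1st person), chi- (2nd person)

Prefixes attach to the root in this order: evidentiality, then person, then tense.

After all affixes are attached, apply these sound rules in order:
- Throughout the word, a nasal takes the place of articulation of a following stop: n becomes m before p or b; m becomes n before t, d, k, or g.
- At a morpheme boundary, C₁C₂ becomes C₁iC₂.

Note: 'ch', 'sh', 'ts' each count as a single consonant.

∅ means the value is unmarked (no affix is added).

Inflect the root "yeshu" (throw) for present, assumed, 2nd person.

gechiegiyeshu

Attach evidentiality assumed eg- → egyeshu.
Attach person 2nd person chi- → chiegyeshu.
Attach tense present ge- (before consonant 'ch') → gechiegyeshu.
Nasal assimilation: no change.
Apply epenthesis: gechiegyeshu → gechiegiyeshu.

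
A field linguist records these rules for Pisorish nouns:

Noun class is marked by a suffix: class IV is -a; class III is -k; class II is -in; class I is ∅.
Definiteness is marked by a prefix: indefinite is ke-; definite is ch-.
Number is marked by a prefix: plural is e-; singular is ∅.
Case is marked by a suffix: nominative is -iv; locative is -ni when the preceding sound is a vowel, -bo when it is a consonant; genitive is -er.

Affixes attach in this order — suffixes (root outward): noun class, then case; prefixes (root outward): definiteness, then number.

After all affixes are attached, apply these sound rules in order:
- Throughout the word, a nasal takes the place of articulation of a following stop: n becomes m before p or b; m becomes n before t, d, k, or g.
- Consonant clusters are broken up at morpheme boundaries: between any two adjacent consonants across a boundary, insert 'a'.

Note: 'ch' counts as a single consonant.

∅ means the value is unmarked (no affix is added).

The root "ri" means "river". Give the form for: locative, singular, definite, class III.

charikabo

Attach noun class class III -k → rik.
Attach definiteness definite ch- → chrik.
number = singular: zero marking, form stays chrik.
Attach case locative -bo (after consonant 'k') → chrikbo.
Nasal assimilation: no change.
Apply epenthesis: chrikbo → charikabo.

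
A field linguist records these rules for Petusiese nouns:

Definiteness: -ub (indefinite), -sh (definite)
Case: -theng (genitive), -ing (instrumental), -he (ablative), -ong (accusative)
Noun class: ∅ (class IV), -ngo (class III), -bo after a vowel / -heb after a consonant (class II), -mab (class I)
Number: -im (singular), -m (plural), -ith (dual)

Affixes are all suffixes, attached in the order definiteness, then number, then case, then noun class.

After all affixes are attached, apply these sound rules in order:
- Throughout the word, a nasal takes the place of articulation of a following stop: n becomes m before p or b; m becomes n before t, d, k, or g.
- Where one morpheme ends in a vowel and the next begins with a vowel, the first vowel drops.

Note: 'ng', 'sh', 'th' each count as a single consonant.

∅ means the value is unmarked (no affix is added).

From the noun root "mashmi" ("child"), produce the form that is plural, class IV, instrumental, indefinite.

mashmubming

Attach definiteness indefinite -ub → mashmiub.
Attach number plural -m → mashmiubm.
Attach case instrumental -ing → mashmiubming.
noun class = class IV: zero marking, form stays mashmiubming.
Nasal assimilation: no change.
Apply vowel deletion: mashmiubming → mashmubming.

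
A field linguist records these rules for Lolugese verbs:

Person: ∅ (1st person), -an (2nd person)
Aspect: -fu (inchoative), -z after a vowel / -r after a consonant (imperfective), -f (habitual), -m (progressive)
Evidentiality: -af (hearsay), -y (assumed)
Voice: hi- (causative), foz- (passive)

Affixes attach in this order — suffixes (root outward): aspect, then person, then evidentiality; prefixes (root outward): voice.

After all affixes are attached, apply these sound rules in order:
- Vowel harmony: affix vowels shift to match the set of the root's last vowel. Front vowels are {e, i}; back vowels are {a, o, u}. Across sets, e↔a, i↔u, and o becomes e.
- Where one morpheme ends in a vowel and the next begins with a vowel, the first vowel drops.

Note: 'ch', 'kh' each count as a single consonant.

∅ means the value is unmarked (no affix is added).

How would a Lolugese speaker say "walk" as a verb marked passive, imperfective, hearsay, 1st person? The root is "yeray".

fozyerayraf

Attach aspect imperfective -r (after consonant 'y') → yerayr.
person = 1st person: zero marking, form stays yerayr.
Attach voice passive foz- → fozyerayr.
Attach evidentiality hearsay -af → fozyerayraf.
Vowel harmony: no change.
Vowel deletion: no change.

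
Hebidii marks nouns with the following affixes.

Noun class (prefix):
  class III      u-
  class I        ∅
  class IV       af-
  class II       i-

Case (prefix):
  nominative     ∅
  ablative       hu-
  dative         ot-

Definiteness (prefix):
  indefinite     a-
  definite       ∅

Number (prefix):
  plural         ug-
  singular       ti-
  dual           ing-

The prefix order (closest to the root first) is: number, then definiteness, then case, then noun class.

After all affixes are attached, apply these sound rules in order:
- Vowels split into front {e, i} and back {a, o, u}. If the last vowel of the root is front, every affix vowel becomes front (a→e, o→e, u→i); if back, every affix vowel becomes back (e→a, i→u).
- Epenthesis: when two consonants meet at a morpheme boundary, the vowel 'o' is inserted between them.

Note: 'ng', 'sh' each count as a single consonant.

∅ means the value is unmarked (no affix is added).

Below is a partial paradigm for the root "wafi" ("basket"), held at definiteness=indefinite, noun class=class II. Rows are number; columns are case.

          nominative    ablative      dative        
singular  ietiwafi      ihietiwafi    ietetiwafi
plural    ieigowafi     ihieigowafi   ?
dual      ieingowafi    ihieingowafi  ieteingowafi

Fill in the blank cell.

ieteigowafi

Attach number plural ug- → ugwafi.
Attach definiteness indefinite a- → augwafi.
Attach case dative ot- → otaugwafi.
Attach noun class class II i- → iotaugwafi.
Apply vowel harmony: iotaugwafi → ieteigwafi.
Apply epenthesis: ieteigwafi → ieteigowafi.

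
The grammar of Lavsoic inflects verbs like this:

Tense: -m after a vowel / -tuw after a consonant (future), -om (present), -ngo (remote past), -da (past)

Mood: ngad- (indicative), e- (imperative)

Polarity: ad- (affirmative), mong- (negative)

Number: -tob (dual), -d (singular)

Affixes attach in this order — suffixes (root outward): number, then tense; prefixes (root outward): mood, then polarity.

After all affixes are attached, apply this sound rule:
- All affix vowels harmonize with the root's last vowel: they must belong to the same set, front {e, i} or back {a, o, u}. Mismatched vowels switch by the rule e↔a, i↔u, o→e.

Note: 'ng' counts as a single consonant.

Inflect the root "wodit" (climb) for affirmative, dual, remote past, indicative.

edngedwodittebnge

Attach mood indicative ngad- → ngadwodit.
Attach polarity affirmative ad- → adngadwodit.
Attach number dual -tob → adngadwodittob.
Attach tense remote past -ngo → adngadwodittobngo.
Apply vowel harmony: adngadwodittobngo → edngedwodittebnge.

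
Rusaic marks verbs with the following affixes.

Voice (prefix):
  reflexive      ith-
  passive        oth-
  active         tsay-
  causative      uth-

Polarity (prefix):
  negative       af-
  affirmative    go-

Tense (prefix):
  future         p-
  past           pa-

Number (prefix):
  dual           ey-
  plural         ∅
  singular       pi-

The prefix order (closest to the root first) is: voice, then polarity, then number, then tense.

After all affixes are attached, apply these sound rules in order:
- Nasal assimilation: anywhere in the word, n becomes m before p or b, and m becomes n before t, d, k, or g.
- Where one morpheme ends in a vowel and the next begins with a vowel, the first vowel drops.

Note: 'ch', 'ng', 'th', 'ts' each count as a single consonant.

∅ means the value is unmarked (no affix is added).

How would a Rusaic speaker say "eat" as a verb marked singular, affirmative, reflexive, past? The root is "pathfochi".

Attach voice reflexive ith- → ithpathfochi.
Attach polarity affirmative go- → goithpathfochi.
Attach number singular pi- → pigoithpathfochi.
Attach tense past pa- → papigoithpathfochi.
Nasal assimilation: no change.
Apply vowel deletion: papigoithpathfochi → papigithpathfochi.

papigithpathfochi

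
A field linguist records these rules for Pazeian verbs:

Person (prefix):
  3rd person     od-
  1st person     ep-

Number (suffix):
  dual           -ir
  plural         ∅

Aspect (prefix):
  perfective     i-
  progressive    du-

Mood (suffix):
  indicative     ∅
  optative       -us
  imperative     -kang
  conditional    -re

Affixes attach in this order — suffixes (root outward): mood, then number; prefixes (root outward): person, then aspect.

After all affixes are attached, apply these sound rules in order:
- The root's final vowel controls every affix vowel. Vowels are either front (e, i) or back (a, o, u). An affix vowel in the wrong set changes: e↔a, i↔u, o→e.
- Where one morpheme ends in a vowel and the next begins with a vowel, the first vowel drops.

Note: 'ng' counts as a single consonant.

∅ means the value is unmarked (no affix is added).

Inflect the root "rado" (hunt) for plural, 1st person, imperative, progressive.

dapradokang

Attach mood imperative -kang → radokang.
Attach person 1st person ep- → epradokang.
Attach aspect progressive du- → duepradokang.
number = plural: zero marking, form stays duepradokang.
Apply vowel harmony: duepradokang → duapradokang.
Apply vowel deletion: duapradokang → dapradokang.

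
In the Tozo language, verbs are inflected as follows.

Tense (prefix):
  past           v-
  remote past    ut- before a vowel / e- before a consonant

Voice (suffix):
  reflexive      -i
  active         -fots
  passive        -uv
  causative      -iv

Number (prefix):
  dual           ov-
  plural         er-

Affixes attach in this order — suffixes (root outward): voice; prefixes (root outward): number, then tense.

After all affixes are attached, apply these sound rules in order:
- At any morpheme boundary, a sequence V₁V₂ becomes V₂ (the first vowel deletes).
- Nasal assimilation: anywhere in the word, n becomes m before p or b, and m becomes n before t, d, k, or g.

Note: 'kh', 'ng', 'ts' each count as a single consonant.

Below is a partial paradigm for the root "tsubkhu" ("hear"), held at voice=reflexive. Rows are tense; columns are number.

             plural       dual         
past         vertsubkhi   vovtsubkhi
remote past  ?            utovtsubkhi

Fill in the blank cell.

Attach number plural er- → ertsubkhu.
Attach tense remote past ut- (before vowel 'e') → utertsubkhu.
Attach voice reflexive -i → utertsubkhui.
Apply vowel deletion: utertsubkhui → utertsubkhi.
Nasal assimilation: no change.

utertsubkhi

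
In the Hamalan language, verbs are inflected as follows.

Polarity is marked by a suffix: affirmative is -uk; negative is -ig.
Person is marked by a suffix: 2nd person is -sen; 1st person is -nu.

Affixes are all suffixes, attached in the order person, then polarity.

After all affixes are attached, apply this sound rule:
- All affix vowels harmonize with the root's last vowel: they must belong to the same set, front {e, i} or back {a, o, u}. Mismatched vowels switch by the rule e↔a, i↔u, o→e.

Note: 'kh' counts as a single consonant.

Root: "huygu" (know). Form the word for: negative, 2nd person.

huygusanug

Attach person 2nd person -sen → huygusen.
Attach polarity negative -ig → huygusenig.
Apply vowel harmony: huygusenig → huygusanug.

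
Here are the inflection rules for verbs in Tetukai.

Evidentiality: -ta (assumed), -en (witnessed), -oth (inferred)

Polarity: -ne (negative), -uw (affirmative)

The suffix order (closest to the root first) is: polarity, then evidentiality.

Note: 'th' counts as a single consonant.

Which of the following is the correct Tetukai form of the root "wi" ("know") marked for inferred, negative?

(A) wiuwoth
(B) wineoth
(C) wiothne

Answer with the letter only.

B

Attach polarity negative -ne → wine.
Attach evidentiality inferred -oth → wineoth.
So the correct form is wineoth, option (B).
(C) wiothne is wrong: it has the affixes in the wrong order.
(A) wiuwoth is wrong: it uses affirmative instead of negative for polarity.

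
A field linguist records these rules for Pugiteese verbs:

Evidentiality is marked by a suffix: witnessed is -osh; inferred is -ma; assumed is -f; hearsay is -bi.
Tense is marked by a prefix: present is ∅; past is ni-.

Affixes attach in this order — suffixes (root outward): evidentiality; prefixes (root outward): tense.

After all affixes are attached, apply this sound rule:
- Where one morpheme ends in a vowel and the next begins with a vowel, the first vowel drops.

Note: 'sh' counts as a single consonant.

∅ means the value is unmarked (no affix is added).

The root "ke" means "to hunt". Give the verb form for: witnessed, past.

nikosh

Attach tense past ni- → nike.
Attach evidentiality witnessed -osh → nikeosh.
Apply vowel deletion: nikeosh → nikosh.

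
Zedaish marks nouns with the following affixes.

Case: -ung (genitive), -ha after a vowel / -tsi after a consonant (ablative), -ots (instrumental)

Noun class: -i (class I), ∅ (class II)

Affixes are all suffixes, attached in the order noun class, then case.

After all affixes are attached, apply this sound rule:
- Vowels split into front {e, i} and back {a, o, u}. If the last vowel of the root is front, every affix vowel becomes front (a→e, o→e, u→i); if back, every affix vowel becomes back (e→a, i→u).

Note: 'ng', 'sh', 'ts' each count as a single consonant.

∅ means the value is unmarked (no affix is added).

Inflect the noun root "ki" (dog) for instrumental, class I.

Attach noun class class I -i → kii.
Attach case instrumental -ots → kiiots.
Apply vowel harmony: kiiots → kiiets.

kiiets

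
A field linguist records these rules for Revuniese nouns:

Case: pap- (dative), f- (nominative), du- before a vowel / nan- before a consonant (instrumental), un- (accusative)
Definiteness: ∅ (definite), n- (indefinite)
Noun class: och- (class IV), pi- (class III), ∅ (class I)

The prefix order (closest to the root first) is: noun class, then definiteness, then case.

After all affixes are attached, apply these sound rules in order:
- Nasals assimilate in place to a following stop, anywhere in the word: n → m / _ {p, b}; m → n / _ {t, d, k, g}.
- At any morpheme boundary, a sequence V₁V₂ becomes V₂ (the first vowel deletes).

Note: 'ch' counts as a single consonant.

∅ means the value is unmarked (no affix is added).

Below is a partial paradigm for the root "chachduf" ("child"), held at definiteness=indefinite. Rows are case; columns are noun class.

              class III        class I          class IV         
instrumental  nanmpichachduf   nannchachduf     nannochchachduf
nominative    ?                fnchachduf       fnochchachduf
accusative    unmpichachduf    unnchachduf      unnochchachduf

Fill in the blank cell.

fmpichachduf

Attach noun class class III pi- → pichachduf.
Attach definiteness indefinite n- → npichachduf.
Attach case nominative f- → fnpichachduf.
Apply nasal assimilation: fnpichachduf → fmpichachduf.
Vowel deletion: no change.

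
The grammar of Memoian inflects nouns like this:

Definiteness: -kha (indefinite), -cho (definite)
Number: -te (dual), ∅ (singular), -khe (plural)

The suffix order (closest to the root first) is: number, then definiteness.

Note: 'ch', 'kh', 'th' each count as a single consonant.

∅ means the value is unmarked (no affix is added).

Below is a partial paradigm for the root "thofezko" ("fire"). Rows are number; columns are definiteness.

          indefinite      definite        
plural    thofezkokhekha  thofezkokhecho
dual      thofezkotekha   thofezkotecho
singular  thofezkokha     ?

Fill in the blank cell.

thofezkocho

number = singular: zero marking, form stays thofezko.
Attach definiteness definite -cho → thofezkocho.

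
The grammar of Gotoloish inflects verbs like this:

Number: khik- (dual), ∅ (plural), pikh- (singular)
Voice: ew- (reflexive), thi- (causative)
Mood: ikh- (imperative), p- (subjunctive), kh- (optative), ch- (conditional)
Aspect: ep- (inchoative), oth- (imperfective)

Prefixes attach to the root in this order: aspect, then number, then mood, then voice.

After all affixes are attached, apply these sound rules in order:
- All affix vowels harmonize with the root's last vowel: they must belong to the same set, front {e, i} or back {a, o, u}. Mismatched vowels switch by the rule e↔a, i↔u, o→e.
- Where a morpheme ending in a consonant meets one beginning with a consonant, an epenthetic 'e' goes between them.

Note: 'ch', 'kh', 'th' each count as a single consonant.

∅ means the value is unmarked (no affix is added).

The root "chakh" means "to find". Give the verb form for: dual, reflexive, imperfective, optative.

Attach aspect imperfective oth- → othchakh.
Attach number dual khik- → khikothchakh.
Attach mood optative kh- → khkhikothchakh.
Attach voice reflexive ew- → ewkhkhikothchakh.
Apply vowel harmony: ewkhkhikothchakh → awkhkhukothchakh.
Apply epenthesis: awkhkhukothchakh → awekhekhukothechakh.

awekhekhukothechakh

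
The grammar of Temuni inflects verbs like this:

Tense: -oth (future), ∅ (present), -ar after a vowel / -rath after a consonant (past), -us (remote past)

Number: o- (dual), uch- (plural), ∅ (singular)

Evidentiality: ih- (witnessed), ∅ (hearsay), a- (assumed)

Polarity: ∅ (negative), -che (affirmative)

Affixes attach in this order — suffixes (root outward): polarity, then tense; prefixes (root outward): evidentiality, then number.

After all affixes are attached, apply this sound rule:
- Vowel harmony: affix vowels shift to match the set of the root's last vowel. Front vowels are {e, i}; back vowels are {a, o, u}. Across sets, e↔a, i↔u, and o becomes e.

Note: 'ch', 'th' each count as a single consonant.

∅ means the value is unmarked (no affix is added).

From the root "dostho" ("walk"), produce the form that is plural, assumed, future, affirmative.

Attach polarity affirmative -che → dosthoche.
Attach evidentiality assumed a- → adosthoche.
Attach tense future -oth → adosthocheoth.
Attach number plural uch- → uchadosthocheoth.
Apply vowel harmony: uchadosthocheoth → uchadosthochaoth.

uchadosthochaoth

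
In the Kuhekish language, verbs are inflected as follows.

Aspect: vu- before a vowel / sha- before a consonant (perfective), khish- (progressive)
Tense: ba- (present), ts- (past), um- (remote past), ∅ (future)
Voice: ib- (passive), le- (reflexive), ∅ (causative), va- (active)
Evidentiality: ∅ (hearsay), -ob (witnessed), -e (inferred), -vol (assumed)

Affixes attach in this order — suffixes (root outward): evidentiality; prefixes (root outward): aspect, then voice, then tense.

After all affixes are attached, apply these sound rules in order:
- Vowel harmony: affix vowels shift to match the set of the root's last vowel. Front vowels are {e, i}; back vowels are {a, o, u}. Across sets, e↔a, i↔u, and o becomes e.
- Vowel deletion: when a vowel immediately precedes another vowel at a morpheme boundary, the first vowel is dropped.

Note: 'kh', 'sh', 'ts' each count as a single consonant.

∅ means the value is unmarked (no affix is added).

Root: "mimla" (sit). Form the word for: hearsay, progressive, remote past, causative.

Attach aspect progressive khish- → khishmimla.
voice = causative: zero marking, form stays khishmimla.
evidentiality = hearsay: zero marking, form stays khishmimla.
Attach tense remote past um- → umkhishmimla.
Apply vowel harmony: umkhishmimla → umkhushmimla.
Vowel deletion: no change.

umkhushmimla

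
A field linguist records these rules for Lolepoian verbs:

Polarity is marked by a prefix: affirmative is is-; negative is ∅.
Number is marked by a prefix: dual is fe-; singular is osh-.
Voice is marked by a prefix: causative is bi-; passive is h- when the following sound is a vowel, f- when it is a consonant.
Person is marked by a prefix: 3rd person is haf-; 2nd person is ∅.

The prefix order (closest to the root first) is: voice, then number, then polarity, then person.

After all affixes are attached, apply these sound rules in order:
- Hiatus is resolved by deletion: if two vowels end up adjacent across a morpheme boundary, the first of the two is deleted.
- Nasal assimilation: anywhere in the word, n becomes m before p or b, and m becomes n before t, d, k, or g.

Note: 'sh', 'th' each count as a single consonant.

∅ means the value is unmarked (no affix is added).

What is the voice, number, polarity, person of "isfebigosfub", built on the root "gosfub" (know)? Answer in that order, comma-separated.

causative, dual, affirmative, 2nd person

Segment: is-fe-bi-gosfub.
voice: bi- → causative.
number: fe- → dual.
polarity: is- → affirmative.
person: ∅ → 2nd person.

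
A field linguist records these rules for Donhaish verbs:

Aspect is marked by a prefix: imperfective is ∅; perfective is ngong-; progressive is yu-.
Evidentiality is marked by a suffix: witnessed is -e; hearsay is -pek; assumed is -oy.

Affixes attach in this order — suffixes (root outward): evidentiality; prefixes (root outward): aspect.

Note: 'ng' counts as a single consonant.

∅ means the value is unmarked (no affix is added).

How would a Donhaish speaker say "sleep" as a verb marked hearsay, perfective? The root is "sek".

ngongsekpek

Attach aspect perfective ngong- → ngongsek.
Attach evidentiality hearsay -pek → ngongsekpek.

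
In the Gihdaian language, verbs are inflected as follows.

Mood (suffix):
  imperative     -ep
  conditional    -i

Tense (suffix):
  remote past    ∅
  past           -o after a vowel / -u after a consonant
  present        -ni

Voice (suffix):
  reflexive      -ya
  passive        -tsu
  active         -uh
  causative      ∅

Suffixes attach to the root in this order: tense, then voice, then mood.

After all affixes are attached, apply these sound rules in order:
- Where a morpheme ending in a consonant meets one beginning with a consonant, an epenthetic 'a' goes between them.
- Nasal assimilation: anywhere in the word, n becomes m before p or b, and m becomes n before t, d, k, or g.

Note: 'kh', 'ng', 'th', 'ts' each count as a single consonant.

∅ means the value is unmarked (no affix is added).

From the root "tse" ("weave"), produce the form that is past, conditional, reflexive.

tseoyai

Attach tense past -o (after vowel 'e') → tseo.
Attach voice reflexive -ya → tseoya.
Attach mood conditional -i → tseoyai.
Epenthesis: no change.
Nasal assimilation: no change.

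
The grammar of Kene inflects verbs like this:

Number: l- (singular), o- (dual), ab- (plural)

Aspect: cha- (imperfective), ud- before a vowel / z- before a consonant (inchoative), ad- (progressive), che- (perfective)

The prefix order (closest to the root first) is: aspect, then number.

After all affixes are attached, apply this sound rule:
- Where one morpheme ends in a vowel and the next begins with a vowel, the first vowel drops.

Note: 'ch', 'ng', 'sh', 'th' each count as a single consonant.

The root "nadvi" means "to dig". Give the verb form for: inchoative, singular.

Attach aspect inchoative z- (before consonant 'n') → znadvi.
Attach number singular l- → lznadvi.
Vowel deletion: no change.

lznadvi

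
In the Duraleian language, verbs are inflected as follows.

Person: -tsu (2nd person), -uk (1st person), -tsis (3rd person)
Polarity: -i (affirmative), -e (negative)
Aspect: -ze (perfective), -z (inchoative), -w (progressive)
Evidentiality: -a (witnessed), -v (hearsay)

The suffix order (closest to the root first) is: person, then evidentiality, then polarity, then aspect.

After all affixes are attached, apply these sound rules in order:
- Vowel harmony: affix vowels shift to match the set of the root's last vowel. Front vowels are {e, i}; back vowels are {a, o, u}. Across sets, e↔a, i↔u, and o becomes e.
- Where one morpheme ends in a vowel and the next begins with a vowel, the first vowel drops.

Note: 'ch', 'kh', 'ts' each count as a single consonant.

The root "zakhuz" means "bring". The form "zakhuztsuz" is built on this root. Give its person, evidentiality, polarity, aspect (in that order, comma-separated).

Segment: zakhuz-tsu-a-i-z.
person: -tsu → 2nd person.
evidentiality: -a → witnessed.
polarity: -i → affirmative.
aspect: -z → inchoative.

2nd person, witnessed, affirmative, inchoative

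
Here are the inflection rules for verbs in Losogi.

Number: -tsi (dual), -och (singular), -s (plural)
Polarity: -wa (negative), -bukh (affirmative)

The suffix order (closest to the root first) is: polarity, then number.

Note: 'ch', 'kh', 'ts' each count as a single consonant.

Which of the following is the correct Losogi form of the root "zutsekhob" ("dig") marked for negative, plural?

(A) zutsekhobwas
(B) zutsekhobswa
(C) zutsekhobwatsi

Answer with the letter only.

A

Attach polarity negative -wa → zutsekhobwa.
Attach number plural -s → zutsekhobwas.
So the correct form is zutsekhobwas, option (A).
(B) zutsekhobswa is wrong: it has the affixes in the wrong order.
(C) zutsekhobwatsi is wrong: it uses dual instead of plural for number.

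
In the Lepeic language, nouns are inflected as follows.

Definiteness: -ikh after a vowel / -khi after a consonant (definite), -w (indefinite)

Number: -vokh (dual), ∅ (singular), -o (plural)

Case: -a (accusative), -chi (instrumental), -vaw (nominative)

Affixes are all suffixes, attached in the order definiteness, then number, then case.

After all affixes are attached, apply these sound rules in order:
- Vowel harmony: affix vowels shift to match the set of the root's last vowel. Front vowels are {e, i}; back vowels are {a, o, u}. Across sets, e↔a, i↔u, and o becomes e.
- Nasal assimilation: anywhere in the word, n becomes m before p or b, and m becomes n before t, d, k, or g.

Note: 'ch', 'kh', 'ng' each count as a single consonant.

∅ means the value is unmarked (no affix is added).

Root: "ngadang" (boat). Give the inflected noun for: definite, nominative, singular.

Attach definiteness definite -khi (after consonant 'ng') → ngadangkhi.
number = singular: zero marking, form stays ngadangkhi.
Attach case nominative -vaw → ngadangkhivaw.
Apply vowel harmony: ngadangkhivaw → ngadangkhuvaw.
Nasal assimilation: no change.

ngadangkhuvaw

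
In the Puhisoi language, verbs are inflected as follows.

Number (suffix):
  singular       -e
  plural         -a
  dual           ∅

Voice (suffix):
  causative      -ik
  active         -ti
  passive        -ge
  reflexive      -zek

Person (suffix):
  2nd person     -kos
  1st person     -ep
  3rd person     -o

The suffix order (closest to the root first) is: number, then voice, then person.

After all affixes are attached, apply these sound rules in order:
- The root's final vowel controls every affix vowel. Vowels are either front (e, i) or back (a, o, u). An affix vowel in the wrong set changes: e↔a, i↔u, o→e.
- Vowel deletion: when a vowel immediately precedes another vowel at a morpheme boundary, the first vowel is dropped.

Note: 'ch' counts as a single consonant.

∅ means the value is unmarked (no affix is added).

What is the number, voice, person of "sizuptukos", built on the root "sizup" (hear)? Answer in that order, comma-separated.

dual, active, 2nd person

Segment: sizup-ti-kos.
number: ∅ → dual.
voice: -ti → active.
person: -kos → 2nd person.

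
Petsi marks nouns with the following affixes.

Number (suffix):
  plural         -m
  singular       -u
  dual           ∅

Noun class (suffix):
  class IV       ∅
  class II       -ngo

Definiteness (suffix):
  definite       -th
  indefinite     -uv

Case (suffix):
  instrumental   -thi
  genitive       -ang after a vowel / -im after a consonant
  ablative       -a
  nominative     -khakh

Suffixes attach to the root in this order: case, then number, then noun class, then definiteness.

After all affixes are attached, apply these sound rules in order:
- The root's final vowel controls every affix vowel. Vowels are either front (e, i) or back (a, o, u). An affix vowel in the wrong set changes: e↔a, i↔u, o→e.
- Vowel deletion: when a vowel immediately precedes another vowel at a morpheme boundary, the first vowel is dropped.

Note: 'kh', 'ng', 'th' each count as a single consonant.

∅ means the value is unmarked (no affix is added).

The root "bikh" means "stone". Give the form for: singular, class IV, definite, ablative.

bikhith

Attach case ablative -a → bikha.
Attach number singular -u → bikhau.
noun class = class IV: zero marking, form stays bikhau.
Attach definiteness definite -th → bikhauth.
Apply vowel harmony: bikhauth → bikheith.
Apply vowel deletion: bikheith → bikhith.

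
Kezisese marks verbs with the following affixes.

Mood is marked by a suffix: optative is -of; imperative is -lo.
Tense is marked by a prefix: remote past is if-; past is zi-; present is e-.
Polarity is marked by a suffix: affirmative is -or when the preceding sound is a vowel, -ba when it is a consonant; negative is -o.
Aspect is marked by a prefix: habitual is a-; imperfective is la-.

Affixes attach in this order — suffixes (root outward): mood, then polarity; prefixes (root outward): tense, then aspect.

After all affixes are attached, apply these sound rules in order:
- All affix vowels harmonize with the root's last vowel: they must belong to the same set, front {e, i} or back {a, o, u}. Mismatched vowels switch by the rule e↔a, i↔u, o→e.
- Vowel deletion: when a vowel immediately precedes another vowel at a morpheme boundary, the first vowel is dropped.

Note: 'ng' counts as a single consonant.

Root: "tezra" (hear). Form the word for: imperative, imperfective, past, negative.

lazutezralo

Attach tense past zi- → zitezra.
Attach mood imperative -lo → zitezralo.
Attach polarity negative -o → zitezraloo.
Attach aspect imperfective la- → lazitezraloo.
Apply vowel harmony: lazitezraloo → lazutezraloo.
Apply vowel deletion: lazutezraloo → lazutezralo.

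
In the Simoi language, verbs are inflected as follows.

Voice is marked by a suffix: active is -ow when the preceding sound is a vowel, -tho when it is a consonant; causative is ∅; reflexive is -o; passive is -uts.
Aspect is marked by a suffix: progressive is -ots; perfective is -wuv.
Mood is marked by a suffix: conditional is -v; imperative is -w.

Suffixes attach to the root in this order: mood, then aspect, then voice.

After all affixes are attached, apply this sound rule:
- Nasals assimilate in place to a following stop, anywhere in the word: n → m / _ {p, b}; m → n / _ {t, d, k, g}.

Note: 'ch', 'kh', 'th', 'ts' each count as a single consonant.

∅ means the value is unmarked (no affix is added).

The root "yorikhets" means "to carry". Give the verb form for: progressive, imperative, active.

Attach mood imperative -w → yorikhetsw.
Attach aspect progressive -ots → yorikhetswots.
Attach voice active -tho (after consonant 'ts') → yorikhetswotstho.
Nasal assimilation: no change.

yorikhetswotstho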